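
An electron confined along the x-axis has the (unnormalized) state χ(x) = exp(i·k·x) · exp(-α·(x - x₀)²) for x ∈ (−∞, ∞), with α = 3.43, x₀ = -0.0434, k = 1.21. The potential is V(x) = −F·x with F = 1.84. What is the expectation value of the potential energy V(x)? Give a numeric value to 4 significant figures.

0.07986

⟨V⟩ = ∫ V(x)·|χ|² dx / ∫|χ|² dx.
Gaussian moments (u = x − x₀): ∫u^(2j)·e^(−2αu²) du = (2j−1)!!/(4α)^j · √(π/(2α)), odd powers integrate to 0; here √(π/(2α)) = 0.67673.
State is unnormalized: ∫|χ|² dx = 0.67673, and ∫χ*·V(x)·χ dx = 0.054041, so ⟨V⟩ = 0.054041 / 0.67673.
⟨V⟩ = 0.079856.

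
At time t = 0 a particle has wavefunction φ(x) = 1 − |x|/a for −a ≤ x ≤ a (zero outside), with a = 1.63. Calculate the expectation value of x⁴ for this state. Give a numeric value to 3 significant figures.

0.202

⟨x⁴⟩ = ∫ x⁴·|φ|² dx / ∫|φ|² dx (integrals over the domain).
φ is even, so ∫ over [−a, a] = 2∫₀ᵃ with φ = 1 − x/a there: ∫₀ᵃ (1 − x/a)² dx = a/3, ∫₀ᵃ x²(1 − x/a)² dx = a³/30, ∫₀ᵃ x⁴(1 − x/a)² dx = a⁵/105.
State is unnormalized: ∫|φ|² dx = 1.0867, and ∫φ*·x⁴·φ dx = 0.21917, so ⟨x⁴⟩ = 0.21917 / 1.0867.
⟨x⁴⟩ = 0.20169.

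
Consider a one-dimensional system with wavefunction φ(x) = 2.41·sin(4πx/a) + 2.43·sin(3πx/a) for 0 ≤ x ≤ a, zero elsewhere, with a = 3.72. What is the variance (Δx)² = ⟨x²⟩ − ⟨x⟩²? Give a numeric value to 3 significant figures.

Compute ⟨x⟩ and ⟨x²⟩ separately, then (Δx)² = ⟨x²⟩ − ⟨x⟩².
On 0 ≤ x ≤ a (j ≠ l): ∫sin²(jπx/a) dx = a/2, ∫sin(jπx/a)·sin(lπx/a) dx = 0; diagonal moments ∫x·sin²(jπx/a) dx = a²/4, ∫x²·sin²(jπx/a) dx = a³·(1/6 − 1/(4j²π²)); cross terms ∫x·sin(jπx/a)·sin(lπx/a) dx = 0 for j + l even and −4jla²/(π²(j² − l²)²) for j + l odd, ∫x²·sin(jπx/a)·sin(lπx/a) dx = (−1)^(j+l)·4jla³/(π²(j² − l²)²); higher powers the same way via product-to-sum and parts.
Normalization: ∫|φ|² dx = 21.786.
⟨x⟩ = 1.1216 and ⟨x²⟩ = 1.8049.
(Δx)² = 1.8049 − (1.1216)² = 0.54694.

0.547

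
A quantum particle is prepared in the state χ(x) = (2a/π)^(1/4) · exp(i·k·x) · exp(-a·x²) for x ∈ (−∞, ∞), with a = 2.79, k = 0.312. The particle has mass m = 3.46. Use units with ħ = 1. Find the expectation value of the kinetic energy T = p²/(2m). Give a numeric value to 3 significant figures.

0.417

T = −(ħ²/2m) d²/dx², so ⟨T⟩ = −(ħ²/2m) ∫ χ*·χ'' dx; with m = 3.46.
Gaussian moments: ∫x^(2j)·e^(−2ax²) dx = (2j−1)!!/(4a)^j · √(π/(2a)), odd powers integrate to 0; here √(π/(2a)) = 0.75034. Derivatives: χ′ = (ik − 2ax)·χ, χ″ = ((ik − 2ax)² − 2a)·χ; the odd-in-x pieces drop out.
⟨T⟩ = 0.41725.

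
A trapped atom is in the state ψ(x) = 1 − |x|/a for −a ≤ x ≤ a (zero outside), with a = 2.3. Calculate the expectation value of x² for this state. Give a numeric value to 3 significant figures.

0.529

⟨x²⟩ = ∫ x²·|ψ|² dx / ∫|ψ|² dx (integrals over the domain).
ψ is even, so ∫ over [−a, a] = 2∫₀ᵃ with ψ = 1 − x/a there: ∫₀ᵃ (1 − x/a)² dx = a/3, ∫₀ᵃ x²(1 − x/a)² dx = a³/30, ∫₀ᵃ x⁴(1 − x/a)² dx = a⁵/105.
State is unnormalized: ∫|ψ|² dx = 1.5333, and ∫ψ*·x²·ψ dx = 0.81113, so ⟨x²⟩ = 0.81113 / 1.5333.
⟨x²⟩ = 0.52900.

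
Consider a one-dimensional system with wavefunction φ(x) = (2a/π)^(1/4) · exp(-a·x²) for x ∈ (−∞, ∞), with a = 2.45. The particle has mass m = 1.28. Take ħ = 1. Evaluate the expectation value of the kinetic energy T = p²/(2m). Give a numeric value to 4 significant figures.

0.9570

T = −(ħ²/2m) d²/dx², so ⟨T⟩ = −(ħ²/2m) ∫ φ*·φ'' dx; with m = 1.28.
Gaussian moments: ∫x^(2j)·e^(−2ax²) dx = (2j−1)!!/(4a)^j · √(π/(2a)), odd powers integrate to 0; here √(π/(2a)) = 0.80071. Derivatives: d/dx e^(−ax²) = −2ax·e^(−ax²), d²/dx² e^(−ax²) = (4a²x² − 2a)·e^(−ax²).
⟨T⟩ = 0.95703.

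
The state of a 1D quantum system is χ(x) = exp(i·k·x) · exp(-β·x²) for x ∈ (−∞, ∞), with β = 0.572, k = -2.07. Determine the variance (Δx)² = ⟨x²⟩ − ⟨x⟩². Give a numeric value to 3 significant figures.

0.437

Compute ⟨x⟩ and ⟨x²⟩ separately, then (Δx)² = ⟨x²⟩ − ⟨x⟩².
Gaussian moments: ∫x^(2j)·e^(−2βx²) dx = (2j−1)!!/(4β)^j · √(π/(2β)), odd powers integrate to 0; here √(π/(2β)) = 1.6572.
Normalization: ∫|χ|² dx = 1.6572.
⟨x⟩ = 0.0000 and ⟨x²⟩ = 0.43706.
(Δx)² = 0.43706 − (0.0000)² = 0.43706.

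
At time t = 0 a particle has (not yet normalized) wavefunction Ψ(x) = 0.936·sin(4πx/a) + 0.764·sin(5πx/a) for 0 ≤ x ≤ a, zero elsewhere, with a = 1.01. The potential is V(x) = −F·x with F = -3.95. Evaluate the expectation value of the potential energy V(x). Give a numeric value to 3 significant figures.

⟨V⟩ = ∫ V(x)·|Ψ|² dx / ∫|Ψ|² dx.
On 0 ≤ x ≤ a (j ≠ l): ∫sin²(jπx/a) dx = a/2, ∫sin(jπx/a)·sin(lπx/a) dx = 0; diagonal moments ∫x·sin²(jπx/a) dx = a²/4, ∫x²·sin²(jπx/a) dx = a³·(1/6 − 1/(4j²π²)); cross terms ∫x·sin(jπx/a)·sin(lπx/a) dx = 0 for j + l even and −4jla²/(π²(j² − l²)²) for j + l odd, ∫x²·sin(jπx/a)·sin(lπx/a) dx = (−1)^(j+l)·4jla³/(π²(j² − l²)²); higher powers the same way via product-to-sum and parts.
State is unnormalized: ∫|Ψ|² dx = 0.73719, and ∫Ψ*·V(x)·Ψ dx = 0.89383, so ⟨V⟩ = 0.89383 / 0.73719.
⟨V⟩ = 1.2125.

1.21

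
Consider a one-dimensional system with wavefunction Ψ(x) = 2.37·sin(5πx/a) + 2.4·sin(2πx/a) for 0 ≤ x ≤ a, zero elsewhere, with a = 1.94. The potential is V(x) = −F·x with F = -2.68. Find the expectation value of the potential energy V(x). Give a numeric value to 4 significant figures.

2.504

⟨V⟩ = ∫ V(x)·|Ψ|² dx / ∫|Ψ|² dx.
On 0 ≤ x ≤ a (j ≠ l): ∫sin²(jπx/a) dx = a/2, ∫sin(jπx/a)·sin(lπx/a) dx = 0; diagonal moments ∫x·sin²(jπx/a) dx = a²/4, ∫x²·sin²(jπx/a) dx = a³·(1/6 − 1/(4j²π²)); cross terms ∫x·sin(jπx/a)·sin(lπx/a) dx = 0 for j + l even and −4jla²/(π²(j² − l²)²) for j + l odd, ∫x²·sin(jπx/a)·sin(lπx/a) dx = (−1)^(j+l)·4jla³/(π²(j² − l²)²); higher powers the same way via product-to-sum and parts.
State is unnormalized: ∫|Ψ|² dx = 11.036, and ∫Ψ*·V(x)·Ψ dx = 27.634, so ⟨V⟩ = 27.634 / 11.036.
⟨V⟩ = 2.5040.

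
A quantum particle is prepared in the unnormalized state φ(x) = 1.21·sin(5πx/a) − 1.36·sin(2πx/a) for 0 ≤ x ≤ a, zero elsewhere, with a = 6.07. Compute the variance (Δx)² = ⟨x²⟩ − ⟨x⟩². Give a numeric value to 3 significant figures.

Compute ⟨x⟩ and ⟨x²⟩ separately, then (Δx)² = ⟨x²⟩ − ⟨x⟩².
On 0 ≤ x ≤ a (j ≠ l): ∫sin²(jπx/a) dx = a/2, ∫sin(jπx/a)·sin(lπx/a) dx = 0; diagonal moments ∫x·sin²(jπx/a) dx = a²/4, ∫x²·sin²(jπx/a) dx = a³·(1/6 − 1/(4j²π²)); cross terms ∫x·sin(jπx/a)·sin(lπx/a) dx = 0 for j + l even and −4jla²/(π²(j² − l²)²) for j + l odd, ∫x²·sin(jπx/a)·sin(lπx/a) dx = (−1)^(j+l)·4jla³/(π²(j² − l²)²); higher powers the same way via product-to-sum and parts.
Normalization: ∫|φ|² dx = 10.057.
⟨x⟩ = 3.1458 and ⟨x²⟩ = 12.661.
(Δx)² = 12.661 − (3.1458)² = 2.7647.

2.76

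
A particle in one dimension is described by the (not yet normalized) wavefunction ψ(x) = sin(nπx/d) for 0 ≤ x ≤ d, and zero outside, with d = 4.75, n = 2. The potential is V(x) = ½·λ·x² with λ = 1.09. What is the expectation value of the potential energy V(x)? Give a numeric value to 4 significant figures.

3.943

⟨V⟩ = ∫ V(x)·|ψ|² dx / ∫|ψ|² dx.
With sin²θ = (1 − cos2θ)/2 on 0 ≤ x ≤ d: ∫sin²(nπx/d) dx = d/2, ∫x·sin²(nπx/d) dx = d²/4, ∫x²·sin²(nπx/d) dx = d³·(1/6 − 1/(4n²π²)); higher powers xᵏ the same way, integrating xᵏ·cos(2nπx/d) by parts.
State is unnormalized: ∫|ψ|² dx = 2.3750, and ∫ψ*·V(x)·ψ dx = 9.3649, so ⟨V⟩ = 9.3649 / 2.3750.
⟨V⟩ = 3.9431.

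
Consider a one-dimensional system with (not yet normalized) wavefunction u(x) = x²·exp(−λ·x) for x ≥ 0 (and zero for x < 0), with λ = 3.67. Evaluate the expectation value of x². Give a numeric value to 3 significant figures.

0.557

⟨x²⟩ = ∫ x²·|u|² dx / ∫|u|² dx (integrals over the domain).
Every integrand reduces to terms xʲ·e^(−2λx) on [0, ∞); use ∫₀^∞ xʲ·e^(−2λx) dx = j!/(2λ)^(j+1).
State is unnormalized: ∫|u|² dx = 0.0011265, and ∫u*·x²·u dx = 0.00062728, so ⟨x²⟩ = 0.00062728 / 0.0011265.
⟨x²⟩ = 0.55684.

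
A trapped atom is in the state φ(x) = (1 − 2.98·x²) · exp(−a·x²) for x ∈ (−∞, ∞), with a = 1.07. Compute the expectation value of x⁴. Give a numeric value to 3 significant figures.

1.70

⟨x⁴⟩ = ∫ x⁴·|φ|² dx / ∫|φ|² dx (integrals over the domain).
Expand each integrand as polynomial × e^(−2ax²) and use ∫x^(2j)·e^(−2ax²) dx = (2j−1)!!/(4a)^j · √(π/(2a)), odd powers → 0; here √(π/(2a)) = 1.2116.
State is unnormalized: ∫|φ|² dx = 1.2865, and ∫φ*·x⁴·φ dx = 2.1836, so ⟨x⁴⟩ = 2.1836 / 1.2865.
⟨x⁴⟩ = 1.6973.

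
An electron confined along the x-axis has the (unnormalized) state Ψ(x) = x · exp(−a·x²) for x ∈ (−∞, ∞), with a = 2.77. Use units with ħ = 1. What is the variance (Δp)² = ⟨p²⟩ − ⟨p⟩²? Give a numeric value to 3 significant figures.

8.31

Compute ⟨p⟩ and ⟨p²⟩ separately; (Δp)² = ⟨p²⟩ − ⟨p⟩².
Expand each integrand as polynomial × e^(−2ax²) and use ∫x^(2j)·e^(−2ax²) dx = (2j−1)!!/(4a)^j · √(π/(2a)), odd powers → 0; here √(π/(2a)) = 0.75304. Differentiate with the product rule, d/dx e^(−ax²) = −2ax·e^(−ax²).
Normalization: ∫|Ψ|² dx = 0.067964.
⟨p⟩ = 0.0000 and ⟨p²⟩ = 8.3100.
(Δp)² = 8.3100 − (0.0000)² = 8.3100.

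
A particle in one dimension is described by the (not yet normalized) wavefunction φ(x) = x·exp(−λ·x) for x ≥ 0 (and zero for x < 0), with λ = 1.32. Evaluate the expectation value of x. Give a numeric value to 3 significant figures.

1.14

⟨x⟩ = ∫ x·|φ|² dx / ∫|φ|² dx (integrals over the domain).
Every integrand reduces to terms xʲ·e^(−2λx) on [0, ∞); use ∫₀^∞ xʲ·e^(−2λx) dx = j!/(2λ)^(j+1).
State is unnormalized: ∫|φ|² dx = 0.10870, and ∫φ*·x·φ dx = 0.12352, so ⟨x⟩ = 0.12352 / 0.10870.
⟨x⟩ = 1.1364.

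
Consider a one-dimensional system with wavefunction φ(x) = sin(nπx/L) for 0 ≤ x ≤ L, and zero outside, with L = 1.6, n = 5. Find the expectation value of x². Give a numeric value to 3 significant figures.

0.848

⟨x²⟩ = ∫ x²·|φ|² dx / ∫|φ|² dx (integrals over the domain).
With sin²θ = (1 − cos2θ)/2 on 0 ≤ x ≤ L: ∫sin²(nπx/L) dx = L/2, ∫x·sin²(nπx/L) dx = L²/4, ∫x²·sin²(nπx/L) dx = L³·(1/6 − 1/(4n²π²)); higher powers xᵏ the same way, integrating xᵏ·cos(2nπx/L) by parts.
State is unnormalized: ∫|φ|² dx = 0.80000, and ∫φ*·x²·φ dx = 0.67852, so ⟨x²⟩ = 0.67852 / 0.80000.
⟨x²⟩ = 0.84815.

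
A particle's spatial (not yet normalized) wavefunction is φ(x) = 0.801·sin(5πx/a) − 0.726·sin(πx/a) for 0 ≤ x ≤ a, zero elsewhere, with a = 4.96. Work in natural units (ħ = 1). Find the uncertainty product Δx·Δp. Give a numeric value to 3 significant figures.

2.71

Δx = √(⟨x²⟩−⟨x⟩²), Δp = √(⟨p²⟩−⟨p⟩²).
On 0 ≤ x ≤ a (j ≠ l): ∫sin²(jπx/a) dx = a/2, ∫sin(jπx/a)·sin(lπx/a) dx = 0; diagonal moments ∫x·sin²(jπx/a) dx = a²/4, ∫x²·sin²(jπx/a) dx = a³·(1/6 − 1/(4j²π²)); cross terms ∫x·sin(jπx/a)·sin(lπx/a) dx = 0 for j + l even and −4jla²/(π²(j² − l²)²) for j + l odd, ∫x²·sin(jπx/a)·sin(lπx/a) dx = (−1)^(j+l)·4jla³/(π²(j² − l²)²); higher powers the same way via product-to-sum and parts. d²/dx² sin(jπx/a) = −(jπ/a)²·sin(jπx/a); on 0 ≤ x ≤ a, ∫sin²(jπx/a) dx = a/2 and ∫sin(jπx/a)·sin(lπx/a) dx = 0 for j ≠ l, so only diagonal terms survive in ∫|φ|² and ∫φ·φ″; ∫φ·φ′ dx = [φ²/2] between the walls = 0.
Normalization: ∫|φ|² dx = 2.8983.
⟨x⟩ = 2.4800, ⟨x²⟩ = 7.4388 ⇒ Δx = 1.1351.
⟨p⟩ = 0.0000, ⟨p²⟩ = 5.6871 ⇒ Δp = 2.3848.
Δx·Δp = 2.7069.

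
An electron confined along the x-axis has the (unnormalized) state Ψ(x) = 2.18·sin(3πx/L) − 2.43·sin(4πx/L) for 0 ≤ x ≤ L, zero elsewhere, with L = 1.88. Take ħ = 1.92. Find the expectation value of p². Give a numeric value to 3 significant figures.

p² Ψ = −ħ² d²Ψ/dx²; ⟨p²⟩ = −ħ² ∫ Ψ*·Ψ'' dx / ∫|Ψ|² dx.
d²/dx² sin(jπx/L) = −(jπ/L)²·sin(jπx/L); on 0 ≤ x ≤ L, ∫sin²(jπx/L) dx = L/2 and ∫sin(jπx/L)·sin(lπx/L) dx = 0 for j ≠ l, so only diagonal terms survive in ∫|Ψ|² and ∫Ψ·Ψ″; ∫Ψ·Ψ′ dx = [Ψ²/2] between the walls = 0.
State is unnormalized: ∫|Ψ|² dx = 10.018, and ∫Ψ*·(−ħ² Ψ'') dx = 1328.1, so ⟨p²⟩ = 1328.1 / 10.018.
⟨p²⟩ = 132.57.

133.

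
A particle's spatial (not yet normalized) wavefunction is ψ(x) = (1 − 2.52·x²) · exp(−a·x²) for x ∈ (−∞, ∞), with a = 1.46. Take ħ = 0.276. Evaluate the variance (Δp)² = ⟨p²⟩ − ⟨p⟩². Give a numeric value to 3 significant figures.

Compute ⟨p⟩ and ⟨p²⟩ separately; (Δp)² = ⟨p²⟩ − ⟨p⟩².
Expand each integrand as polynomial × e^(−2ax²) and use ∫x^(2j)·e^(−2ax²) dx = (2j−1)!!/(4a)^j · √(π/(2a)), odd powers → 0; here √(π/(2a)) = 1.0373. Differentiate with the product rule, d/dx e^(−ax²) = −2ax·e^(−ax²).
Normalization: ∫|ψ|² dx = 0.72149.
⟨p⟩ = 0.0000 and ⟨p²⟩ = 0.50628.
(Δp)² = 0.50628 − (0.0000)² = 0.50628.

0.506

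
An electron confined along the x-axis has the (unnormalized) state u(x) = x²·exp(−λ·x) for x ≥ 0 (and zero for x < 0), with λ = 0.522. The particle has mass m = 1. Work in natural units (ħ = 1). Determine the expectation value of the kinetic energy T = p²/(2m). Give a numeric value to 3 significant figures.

0.0454

T = −(ħ²/2m) d²/dx², so ⟨T⟩ = −(ħ²/2m) ∫ u*·u'' dx / ∫|u|² dx; with m = 1.
Differentiate x²·exp(−λ·x) with the product rule; every integrand then reduces to terms xʲ·e^(−2λx) on [0, ∞), with ∫₀^∞ xʲ·e^(−2λx) dx = j!/(2λ)^(j+1).
State is unnormalized: ∫|u|² dx = 19.351, and ∫u*·(−ħ²/2m · u'') dx = 0.87882, so ⟨T⟩ = 0.87882 / 19.351.
⟨T⟩ = 0.045414.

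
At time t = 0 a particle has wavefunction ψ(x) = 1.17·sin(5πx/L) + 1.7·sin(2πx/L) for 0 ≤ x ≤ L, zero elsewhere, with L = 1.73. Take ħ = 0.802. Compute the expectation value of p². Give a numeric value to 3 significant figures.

p² ψ = −ħ² d²ψ/dx²; ⟨p²⟩ = −ħ² ∫ ψ*·ψ'' dx / ∫|ψ|² dx.
d²/dx² sin(jπx/L) = −(jπ/L)²·sin(jπx/L); on 0 ≤ x ≤ L, ∫sin²(jπx/L) dx = L/2 and ∫sin(jπx/L)·sin(lπx/L) dx = 0 for j ≠ l, so only diagonal terms survive in ∫|ψ|² and ∫ψ·ψ″; ∫ψ·ψ′ dx = [ψ²/2] between the walls = 0.
State is unnormalized: ∫|ψ|² dx = 3.6839, and ∫ψ*·(−ħ² ψ'') dx = 83.999, so ⟨p²⟩ = 83.999 / 3.6839.
⟨p²⟩ = 22.801.

22.8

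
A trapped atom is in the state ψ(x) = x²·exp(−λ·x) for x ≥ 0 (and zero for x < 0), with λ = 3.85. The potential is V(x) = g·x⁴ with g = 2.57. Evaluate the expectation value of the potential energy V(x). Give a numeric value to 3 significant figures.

⟨V⟩ = ∫ V(x)·|ψ|² dx / ∫|ψ|² dx.
Every integrand reduces to terms xʲ·e^(−2λx) on [0, ∞); use ∫₀^∞ xʲ·e^(−2λx) dx = j!/(2λ)^(j+1).
State is unnormalized: ∫|ψ|² dx = 0.00088666, and ∫ψ*·V(x)·ψ dx = 0.0010890, so ⟨V⟩ = 0.0010890 / 0.00088666.
⟨V⟩ = 1.2282.

1.23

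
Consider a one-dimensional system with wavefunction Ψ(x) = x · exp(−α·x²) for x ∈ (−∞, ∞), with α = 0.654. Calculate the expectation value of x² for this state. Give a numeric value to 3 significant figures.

1.15

⟨x²⟩ = ∫ x²·|Ψ|² dx / ∫|Ψ|² dx (integrals over the domain).
Expand each integrand as polynomial × e^(−2αx²) and use ∫x^(2j)·e^(−2αx²) dx = (2j−1)!!/(4α)^j · √(π/(2α)), odd powers → 0; here √(π/(2α)) = 1.5498.
State is unnormalized: ∫|Ψ|² dx = 0.59242, and ∫Ψ*·x²·Ψ dx = 0.67939, so ⟨x²⟩ = 0.67939 / 0.59242.
⟨x²⟩ = 1.1468.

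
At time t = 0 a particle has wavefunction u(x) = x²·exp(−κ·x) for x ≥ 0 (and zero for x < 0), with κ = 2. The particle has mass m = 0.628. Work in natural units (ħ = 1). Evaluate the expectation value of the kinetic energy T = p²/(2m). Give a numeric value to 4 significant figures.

T = −(ħ²/2m) d²/dx², so ⟨T⟩ = −(ħ²/2m) ∫ u*·u'' dx / ∫|u|² dx; with m = 0.628.
Differentiate x²·exp(−κ·x) with the product rule; every integrand then reduces to terms xʲ·e^(−2κx) on [0, ∞), with ∫₀^∞ xʲ·e^(−2κx) dx = j!/(2κ)^(j+1).
State is unnormalized: ∫|u|² dx = 0.023438, and ∫u*·(−ħ²/2m · u'') dx = 0.024881, so ⟨T⟩ = 0.024881 / 0.023438.
⟨T⟩ = 1.0616.

1.062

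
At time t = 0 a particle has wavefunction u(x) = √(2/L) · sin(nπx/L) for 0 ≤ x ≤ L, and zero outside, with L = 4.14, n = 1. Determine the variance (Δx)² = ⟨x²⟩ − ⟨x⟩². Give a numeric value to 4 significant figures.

Compute ⟨x⟩ and ⟨x²⟩ separately, then (Δx)² = ⟨x²⟩ − ⟨x⟩².
With sin²θ = (1 − cos2θ)/2 on 0 ≤ x ≤ L: ∫sin²(nπx/L) dx = L/2, ∫x·sin²(nπx/L) dx = L²/4, ∫x²·sin²(nπx/L) dx = L³·(1/6 − 1/(4n²π²)); higher powers xᵏ the same way, integrating xᵏ·cos(2nπx/L) by parts.
⟨x⟩ = 2.0700 and ⟨x²⟩ = 4.8449.
(Δx)² = 4.8449 − (2.0700)² = 0.56000.

0.5600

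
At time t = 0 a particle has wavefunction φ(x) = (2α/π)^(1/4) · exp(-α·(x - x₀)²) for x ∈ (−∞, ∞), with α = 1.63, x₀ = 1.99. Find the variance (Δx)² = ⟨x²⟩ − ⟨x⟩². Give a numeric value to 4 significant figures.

0.1534

Compute ⟨x⟩ and ⟨x²⟩ separately, then (Δx)² = ⟨x²⟩ − ⟨x⟩².
Gaussian moments (u = x − x₀): ∫u^(2j)·e^(−2αu²) du = (2j−1)!!/(4α)^j · √(π/(2α)), odd powers integrate to 0; here √(π/(2α)) = 0.98167.
⟨x⟩ = 1.9900 and ⟨x²⟩ = 4.1135.
(Δx)² = 4.1135 − (1.9900)² = 0.15337.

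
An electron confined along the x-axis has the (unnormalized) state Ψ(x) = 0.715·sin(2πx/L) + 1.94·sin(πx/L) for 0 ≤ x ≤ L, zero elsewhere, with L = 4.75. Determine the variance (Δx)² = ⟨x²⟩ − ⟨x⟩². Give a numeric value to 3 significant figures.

0.531

Compute ⟨x⟩ and ⟨x²⟩ separately, then (Δx)² = ⟨x²⟩ − ⟨x⟩².
On 0 ≤ x ≤ L (j ≠ l): ∫sin²(jπx/L) dx = L/2, ∫sin(jπx/L)·sin(lπx/L) dx = 0; diagonal moments ∫x·sin²(jπx/L) dx = L²/4, ∫x²·sin²(jπx/L) dx = L³·(1/6 − 1/(4j²π²)); cross terms ∫x·sin(jπx/L)·sin(lπx/L) dx = 0 for j + l even and −4jlL²/(π²(j² − l²)²) for j + l odd, ∫x²·sin(jπx/L)·sin(lπx/L) dx = (−1)^(j+l)·4jlL³/(π²(j² − l²)²); higher powers the same way via product-to-sum and parts.
Normalization: ∫|Ψ|² dx = 10.153.
⟨x⟩ = 1.8197 and ⟨x²⟩ = 3.8429.
(Δx)² = 3.8429 − (1.8197)² = 0.53139.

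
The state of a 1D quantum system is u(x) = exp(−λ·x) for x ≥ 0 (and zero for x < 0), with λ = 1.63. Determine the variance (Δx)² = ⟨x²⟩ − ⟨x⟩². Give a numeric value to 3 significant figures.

Compute ⟨x⟩ and ⟨x²⟩ separately, then (Δx)² = ⟨x²⟩ − ⟨x⟩².
Every integrand reduces to terms xʲ·e^(−2λx) on [0, ∞); use ∫₀^∞ xʲ·e^(−2λx) dx = j!/(2λ)^(j+1).
Normalization: ∫|u|² dx = 0.30675.
⟨x⟩ = 0.30675 and ⟨x²⟩ = 0.18819.
(Δx)² = 0.18819 − (0.30675)² = 0.094095.

0.0941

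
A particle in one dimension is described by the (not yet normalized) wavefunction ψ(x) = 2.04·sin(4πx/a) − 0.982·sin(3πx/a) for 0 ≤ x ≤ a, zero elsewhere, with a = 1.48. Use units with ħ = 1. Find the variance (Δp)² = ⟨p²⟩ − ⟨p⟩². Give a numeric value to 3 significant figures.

Compute ⟨p⟩ and ⟨p²⟩ separately; (Δp)² = ⟨p²⟩ − ⟨p⟩².
d²/dx² sin(jπx/a) = −(jπ/a)²·sin(jπx/a); on 0 ≤ x ≤ a, ∫sin²(jπx/a) dx = a/2 and ∫sin(jπx/a)·sin(lπx/a) dx = 0 for j ≠ l, so only diagonal terms survive in ∫|ψ|² and ∫ψ·ψ″; ∫ψ·ψ′ dx = [ψ²/2] between the walls = 0.
Normalization: ∫|ψ|² dx = 3.7932.
⟨p⟩ = 0.0000 and ⟨p²⟩ = 66.160.
(Δp)² = 66.160 − (0.0000)² = 66.160.

66.2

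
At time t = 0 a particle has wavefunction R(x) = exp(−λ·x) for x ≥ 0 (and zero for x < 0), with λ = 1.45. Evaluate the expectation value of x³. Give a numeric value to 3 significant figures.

⟨x³⟩ = ∫ x³·|R|² dx / ∫|R|² dx (integrals over the domain).
Every integrand reduces to terms xʲ·e^(−2λx) on [0, ∞); use ∫₀^∞ xʲ·e^(−2λx) dx = j!/(2λ)^(j+1).
State is unnormalized: ∫|R|² dx = 0.34483, and ∫R*·x³·R dx = 0.084832, so ⟨x³⟩ = 0.084832 / 0.34483.
⟨x³⟩ = 0.24601.

0.246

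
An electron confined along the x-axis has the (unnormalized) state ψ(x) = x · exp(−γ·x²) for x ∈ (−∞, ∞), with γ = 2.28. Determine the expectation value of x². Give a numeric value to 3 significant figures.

0.329

⟨x²⟩ = ∫ x²·|ψ|² dx / ∫|ψ|² dx (integrals over the domain).
Expand each integrand as polynomial × e^(−2γx²) and use ∫x^(2j)·e^(−2γx²) dx = (2j−1)!!/(4γ)^j · √(π/(2γ)), odd powers → 0; here √(π/(2γ)) = 0.83003.
State is unnormalized: ∫|ψ|² dx = 0.091012, and ∫ψ*·x²·ψ dx = 0.029938, so ⟨x²⟩ = 0.029938 / 0.091012.
⟨x²⟩ = 0.32895.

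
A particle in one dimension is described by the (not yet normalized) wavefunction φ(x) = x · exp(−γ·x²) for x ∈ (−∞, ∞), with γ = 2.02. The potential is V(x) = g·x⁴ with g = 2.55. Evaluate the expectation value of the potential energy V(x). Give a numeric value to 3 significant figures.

0.586

⟨V⟩ = ∫ V(x)·|φ|² dx / ∫|φ|² dx.
Expand each integrand as polynomial × e^(−2γx²) and use ∫x^(2j)·e^(−2γx²) dx = (2j−1)!!/(4γ)^j · √(π/(2γ)), odd powers → 0; here √(π/(2γ)) = 0.88183.
State is unnormalized: ∫|φ|² dx = 0.10914, and ∫φ*·V(x)·φ dx = 0.063941, so ⟨V⟩ = 0.063941 / 0.10914.
⟨V⟩ = 0.58588.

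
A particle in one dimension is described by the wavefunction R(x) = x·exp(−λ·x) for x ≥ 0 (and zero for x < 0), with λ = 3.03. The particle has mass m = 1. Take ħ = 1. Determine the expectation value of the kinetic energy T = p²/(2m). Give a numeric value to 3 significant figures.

T = −(ħ²/2m) d²/dx², so ⟨T⟩ = −(ħ²/2m) ∫ R*·R'' dx / ∫|R|² dx; with m = 1.
Differentiate x·exp(−λ·x) with the product rule; every integrand then reduces to terms xʲ·e^(−2λx) on [0, ∞), with ∫₀^∞ xʲ·e^(−2λx) dx = j!/(2λ)^(j+1).
State is unnormalized: ∫|R|² dx = 0.0089869, and ∫R*·(−ħ²/2m · R'') dx = 0.041254, so ⟨T⟩ = 0.041254 / 0.0089869.
⟨T⟩ = 4.5905.

4.59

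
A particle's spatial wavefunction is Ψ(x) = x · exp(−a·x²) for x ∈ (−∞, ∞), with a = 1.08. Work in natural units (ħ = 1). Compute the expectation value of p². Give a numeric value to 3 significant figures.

p² Ψ = −ħ² d²Ψ/dx²; ⟨p²⟩ = −ħ² ∫ Ψ*·Ψ'' dx / ∫|Ψ|² dx.
Expand each integrand as polynomial × e^(−2ax²) and use ∫x^(2j)·e^(−2ax²) dx = (2j−1)!!/(4a)^j · √(π/(2a)), odd powers → 0; here √(π/(2a)) = 1.2060. Differentiate with the product rule, d/dx e^(−ax²) = −2ax·e^(−ax²).
State is unnormalized: ∫|Ψ|² dx = 0.27917, and ∫Ψ*·(−ħ² Ψ'') dx = 0.90450, so ⟨p²⟩ = 0.90450 / 0.27917.
⟨p²⟩ = 3.2400.

3.24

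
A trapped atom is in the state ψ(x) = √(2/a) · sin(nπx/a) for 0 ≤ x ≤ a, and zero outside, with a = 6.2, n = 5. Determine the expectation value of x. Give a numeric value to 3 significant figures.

⟨x⟩ = ∫ x·|ψ|² dx (integrals over the domain).
With sin²θ = (1 − cos2θ)/2 on 0 ≤ x ≤ a: ∫sin²(nπx/a) dx = a/2, ∫x·sin²(nπx/a) dx = a²/4, ∫x²·sin²(nπx/a) dx = a³·(1/6 − 1/(4n²π²)); higher powers xᵏ the same way, integrating xᵏ·cos(2nπx/a) by parts.
⟨x⟩ = 3.1000.

3.10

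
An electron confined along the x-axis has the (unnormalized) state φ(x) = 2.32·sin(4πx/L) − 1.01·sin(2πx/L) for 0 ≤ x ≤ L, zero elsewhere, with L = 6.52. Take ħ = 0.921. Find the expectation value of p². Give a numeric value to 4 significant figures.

2.774

p² φ = −ħ² d²φ/dx²; ⟨p²⟩ = −ħ² ∫ φ*·φ'' dx / ∫|φ|² dx.
d²/dx² sin(jπx/L) = −(jπ/L)²·sin(jπx/L); on 0 ≤ x ≤ L, ∫sin²(jπx/L) dx = L/2 and ∫sin(jπx/L)·sin(lπx/L) dx = 0 for j ≠ l, so only diagonal terms survive in ∫|φ|² and ∫φ·φ″; ∫φ·φ′ dx = [φ²/2] between the walls = 0.
State is unnormalized: ∫|φ|² dx = 20.872, and ∫φ*·(−ħ² φ'') dx = 57.908, so ⟨p²⟩ = 57.908 / 20.872.
⟨p²⟩ = 2.7744.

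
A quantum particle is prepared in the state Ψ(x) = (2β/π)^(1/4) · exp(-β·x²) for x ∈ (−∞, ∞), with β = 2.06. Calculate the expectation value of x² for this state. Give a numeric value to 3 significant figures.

0.121

⟨x²⟩ = ∫ x²·|Ψ|² dx (integrals over the domain).
Gaussian moments: ∫x^(2j)·e^(−2βx²) dx = (2j−1)!!/(4β)^j · √(π/(2β)), odd powers integrate to 0; here √(π/(2β)) = 0.87323.
⟨x²⟩ = 0.12136.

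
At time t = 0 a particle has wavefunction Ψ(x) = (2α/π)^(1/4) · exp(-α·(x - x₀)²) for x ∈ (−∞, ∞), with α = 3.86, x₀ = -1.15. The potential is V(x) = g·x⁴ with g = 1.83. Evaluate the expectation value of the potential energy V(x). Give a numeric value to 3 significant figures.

4.16

⟨V⟩ = ∫ V(x)·|Ψ|² dx.
Gaussian moments (u = x − x₀): ∫u^(2j)·e^(−2αu²) du = (2j−1)!!/(4α)^j · √(π/(2α)), odd powers integrate to 0; here √(π/(2α)) = 0.63792.
⟨V⟩ = 4.1642.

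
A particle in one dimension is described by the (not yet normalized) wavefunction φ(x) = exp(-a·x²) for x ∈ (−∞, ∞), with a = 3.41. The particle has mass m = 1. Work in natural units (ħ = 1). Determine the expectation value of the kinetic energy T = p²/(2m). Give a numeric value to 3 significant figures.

1.71

T = −(ħ²/2m) d²/dx², so ⟨T⟩ = −(ħ²/2m) ∫ φ*·φ'' dx / ∫|φ|² dx; with m = 1.
Gaussian moments: ∫x^(2j)·e^(−2ax²) dx = (2j−1)!!/(4a)^j · √(π/(2a)), odd powers integrate to 0; here √(π/(2a)) = 0.67871. Derivatives: d/dx e^(−ax²) = −2ax·e^(−ax²), d²/dx² e^(−ax²) = (4a²x² − 2a)·e^(−ax²).
State is unnormalized: ∫|φ|² dx = 0.67871, and ∫φ*·(−ħ²/2m · φ'') dx = 1.1572, so ⟨T⟩ = 1.1572 / 0.67871.
⟨T⟩ = 1.7050.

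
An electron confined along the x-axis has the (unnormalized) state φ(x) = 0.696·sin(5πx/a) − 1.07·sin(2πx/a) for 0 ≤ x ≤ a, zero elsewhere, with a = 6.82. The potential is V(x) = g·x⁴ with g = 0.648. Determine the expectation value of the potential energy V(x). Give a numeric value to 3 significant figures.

298.

⟨V⟩ = ∫ V(x)·|φ|² dx / ∫|φ|² dx.
On 0 ≤ x ≤ a (j ≠ l): ∫sin²(jπx/a) dx = a/2, ∫sin(jπx/a)·sin(lπx/a) dx = 0; diagonal moments ∫x·sin²(jπx/a) dx = a²/4, ∫x²·sin²(jπx/a) dx = a³·(1/6 − 1/(4j²π²)); cross terms ∫x·sin(jπx/a)·sin(lπx/a) dx = 0 for j + l even and −4jla²/(π²(j² − l²)²) for j + l odd, ∫x²·sin(jπx/a)·sin(lπx/a) dx = (−1)^(j+l)·4jla³/(π²(j² − l²)²); higher powers the same way via product-to-sum and parts.
State is unnormalized: ∫|φ|² dx = 5.5560, and ∫φ*·V(x)·φ dx = 1655.9, so ⟨V⟩ = 1655.9 / 5.5560.
⟨V⟩ = 298.04.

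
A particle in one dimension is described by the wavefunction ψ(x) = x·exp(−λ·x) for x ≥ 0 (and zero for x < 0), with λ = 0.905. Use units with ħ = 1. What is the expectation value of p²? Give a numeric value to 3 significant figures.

p² ψ = −ħ² d²ψ/dx²; ⟨p²⟩ = −ħ² ∫ ψ*·ψ'' dx / ∫|ψ|² dx.
Differentiate x·exp(−λ·x) with the product rule; every integrand then reduces to terms xʲ·e^(−2λx) on [0, ∞), with ∫₀^∞ xʲ·e^(−2λx) dx = j!/(2λ)^(j+1).
State is unnormalized: ∫|ψ|² dx = 0.33728, and ∫ψ*·(−ħ² ψ'') dx = 0.27624, so ⟨p²⟩ = 0.27624 / 0.33728.
⟨p²⟩ = 0.81903.

0.819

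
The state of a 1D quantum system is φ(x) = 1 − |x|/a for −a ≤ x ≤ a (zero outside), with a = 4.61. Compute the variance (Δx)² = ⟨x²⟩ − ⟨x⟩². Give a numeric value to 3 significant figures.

Compute ⟨x⟩ and ⟨x²⟩ separately, then (Δx)² = ⟨x²⟩ − ⟨x⟩².
φ is even, so ∫ over [−a, a] = 2∫₀ᵃ with φ = 1 − x/a there: ∫₀ᵃ (1 − x/a)² dx = a/3, ∫₀ᵃ x²(1 − x/a)² dx = a³/30, ∫₀ᵃ x⁴(1 − x/a)² dx = a⁵/105.
Normalization: ∫|φ|² dx = 3.0733.
⟨x⟩ = 0.0000 and ⟨x²⟩ = 2.1252.
(Δx)² = 2.1252 − (0.0000)² = 2.1252.

2.13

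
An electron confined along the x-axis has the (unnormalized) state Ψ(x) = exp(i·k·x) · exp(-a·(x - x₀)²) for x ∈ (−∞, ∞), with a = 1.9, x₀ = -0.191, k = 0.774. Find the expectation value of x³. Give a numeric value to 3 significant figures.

⟨x³⟩ = ∫ x³·|Ψ|² dx / ∫|Ψ|² dx (integrals over the domain).
Gaussian moments (u = x − x₀): ∫u^(2j)·e^(−2au²) du = (2j−1)!!/(4a)^j · √(π/(2a)), odd powers integrate to 0; here √(π/(2a)) = 0.90925.
State is unnormalized: ∫|Ψ|² dx = 0.90925, and ∫Ψ*·x³·Ψ dx = -0.074888, so ⟨x³⟩ = -0.074888 / 0.90925.
⟨x³⟩ = -0.082363.

-0.0824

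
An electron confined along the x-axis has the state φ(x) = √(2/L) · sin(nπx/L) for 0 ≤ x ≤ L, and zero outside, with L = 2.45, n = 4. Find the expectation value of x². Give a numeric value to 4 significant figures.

1.982

⟨x²⟩ = ∫ x²·|φ|² dx (integrals over the domain).
With sin²θ = (1 − cos2θ)/2 on 0 ≤ x ≤ L: ∫sin²(nπx/L) dx = L/2, ∫x·sin²(nπx/L) dx = L²/4, ∫x²·sin²(nπx/L) dx = L³·(1/6 − 1/(4n²π²)); higher powers xᵏ the same way, integrating xᵏ·cos(2nπx/L) by parts.
⟨x²⟩ = 1.9818.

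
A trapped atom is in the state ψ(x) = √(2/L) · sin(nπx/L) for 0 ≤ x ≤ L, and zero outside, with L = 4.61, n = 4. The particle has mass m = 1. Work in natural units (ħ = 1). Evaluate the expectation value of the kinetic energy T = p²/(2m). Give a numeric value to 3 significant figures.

3.72

T = −(ħ²/2m) d²/dx², so ⟨T⟩ = −(ħ²/2m) ∫ ψ*·ψ'' dx; with m = 1.
d/dx sin(nπx/L) = (nπ/L)·cos(nπx/L) and d²/dx² sin(nπx/L) = −(nπ/L)²·sin(nπx/L); on 0 ≤ x ≤ L, ∫sin²(nπx/L) dx = L/2 and ∫sin(nπx/L)·cos(nπx/L) dx = 0.
⟨T⟩ = 3.7152.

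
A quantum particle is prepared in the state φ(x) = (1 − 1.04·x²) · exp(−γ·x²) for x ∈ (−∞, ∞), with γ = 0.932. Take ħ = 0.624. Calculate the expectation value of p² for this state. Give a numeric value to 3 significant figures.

p² φ = −ħ² d²φ/dx²; ⟨p²⟩ = −ħ² ∫ φ*·φ'' dx / ∫|φ|² dx.
Expand each integrand as polynomial × e^(−2γx²) and use ∫x^(2j)·e^(−2γx²) dx = (2j−1)!!/(4γ)^j · √(π/(2γ)), odd powers → 0; here √(π/(2γ)) = 1.2982. Differentiate with the product rule, d/dx e^(−γx²) = −2γx·e^(−γx²).
State is unnormalized: ∫|φ|² dx = 0.87700, and ∫φ*·(−ħ² φ'') dx = 0.99064, so ⟨p²⟩ = 0.99064 / 0.87700.
⟨p²⟩ = 1.1296.

1.13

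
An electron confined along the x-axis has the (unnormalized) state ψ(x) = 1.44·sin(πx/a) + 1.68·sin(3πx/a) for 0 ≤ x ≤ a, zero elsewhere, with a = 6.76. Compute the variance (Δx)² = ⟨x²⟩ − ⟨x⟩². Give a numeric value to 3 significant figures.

Compute ⟨x⟩ and ⟨x²⟩ separately, then (Δx)² = ⟨x²⟩ − ⟨x⟩².
On 0 ≤ x ≤ a (j ≠ l): ∫sin²(jπx/a) dx = a/2, ∫sin(jπx/a)·sin(lπx/a) dx = 0; diagonal moments ∫x·sin²(jπx/a) dx = a²/4, ∫x²·sin²(jπx/a) dx = a³·(1/6 − 1/(4j²π²)); cross terms ∫x·sin(jπx/a)·sin(lπx/a) dx = 0 for j + l even and −4jla²/(π²(j² − l²)²) for j + l odd, ∫x²·sin(jπx/a)·sin(lπx/a) dx = (−1)^(j+l)·4jla³/(π²(j² − l²)²); higher powers the same way via product-to-sum and parts.
Normalization: ∫|ψ|² dx = 16.548.
⟨x⟩ = 3.3800 and ⟨x²⟩ = 15.820.
(Δx)² = 15.820 − (3.3800)² = 4.3952.

4.40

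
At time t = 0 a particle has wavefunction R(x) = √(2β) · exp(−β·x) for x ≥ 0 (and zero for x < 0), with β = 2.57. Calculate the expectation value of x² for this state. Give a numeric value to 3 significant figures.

⟨x²⟩ = ∫ x²·|R|² dx (integrals over the domain).
Every integrand reduces to terms xʲ·e^(−2βx) on [0, ∞); use ∫₀^∞ xʲ·e^(−2βx) dx = j!/(2β)^(j+1).
⟨x²⟩ = 0.075701.

0.0757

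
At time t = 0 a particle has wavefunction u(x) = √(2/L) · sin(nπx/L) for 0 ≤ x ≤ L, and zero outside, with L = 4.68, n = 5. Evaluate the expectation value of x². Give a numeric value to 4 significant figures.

7.256

⟨x²⟩ = ∫ x²·|u|² dx (integrals over the domain).
With sin²θ = (1 − cos2θ)/2 on 0 ≤ x ≤ L: ∫sin²(nπx/L) dx = L/2, ∫x·sin²(nπx/L) dx = L²/4, ∫x²·sin²(nπx/L) dx = L³·(1/6 − 1/(4n²π²)); higher powers xᵏ the same way, integrating xᵏ·cos(2nπx/L) by parts.
⟨x²⟩ = 7.2564.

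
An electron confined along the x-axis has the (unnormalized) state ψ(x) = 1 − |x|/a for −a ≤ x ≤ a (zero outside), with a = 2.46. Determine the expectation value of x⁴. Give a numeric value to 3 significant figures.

1.05

⟨x⁴⟩ = ∫ x⁴·|ψ|² dx / ∫|ψ|² dx (integrals over the domain).
ψ is even, so ∫ over [−a, a] = 2∫₀ᵃ with ψ = 1 − x/a there: ∫₀ᵃ (1 − x/a)² dx = a/3, ∫₀ᵃ x²(1 − x/a)² dx = a³/30, ∫₀ᵃ x⁴(1 − x/a)² dx = a⁵/105.
State is unnormalized: ∫|ψ|² dx = 1.6400, and ∫ψ*·x⁴·ψ dx = 1.7160, so ⟨x⁴⟩ = 1.7160 / 1.6400.
⟨x⁴⟩ = 1.0463.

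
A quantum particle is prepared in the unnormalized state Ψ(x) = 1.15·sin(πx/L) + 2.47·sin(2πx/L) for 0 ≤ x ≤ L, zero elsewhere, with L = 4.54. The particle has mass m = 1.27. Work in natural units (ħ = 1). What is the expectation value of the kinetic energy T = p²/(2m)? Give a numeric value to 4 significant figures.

T = −(ħ²/2m) d²/dx², so ⟨T⟩ = −(ħ²/2m) ∫ Ψ*·Ψ'' dx / ∫|Ψ|² dx; with m = 1.27.
d²/dx² sin(jπx/L) = −(jπ/L)²·sin(jπx/L); on 0 ≤ x ≤ L, ∫sin²(jπx/L) dx = L/2 and ∫sin(jπx/L)·sin(lπx/L) dx = 0 for j ≠ l, so only diagonal terms survive in ∫|Ψ|² and ∫Ψ·Ψ″; ∫Ψ·Ψ′ dx = [Ψ²/2] between the walls = 0.
State is unnormalized: ∫|Ψ|² dx = 16.851, and ∫Ψ*·(−ħ²/2m · Ψ'') dx = 11.009, so ⟨T⟩ = 11.009 / 16.851.
⟨T⟩ = 0.65332.

0.6533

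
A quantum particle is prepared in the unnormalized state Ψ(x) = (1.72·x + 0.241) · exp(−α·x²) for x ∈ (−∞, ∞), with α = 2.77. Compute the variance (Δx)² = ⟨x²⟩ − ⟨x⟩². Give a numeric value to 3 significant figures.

Compute ⟨x⟩ and ⟨x²⟩ separately, then (Δx)² = ⟨x²⟩ − ⟨x⟩².
Expand each integrand as polynomial × e^(−2αx²) and use ∫x^(2j)·e^(−2αx²) dx = (2j−1)!!/(4α)^j · √(π/(2α)), odd powers → 0; here √(π/(2α)) = 0.75304.
Normalization: ∫|Ψ|² dx = 0.24480.
⟨x⟩ = 0.23017 and ⟨x²⟩ = 0.23851.
(Δx)² = 0.23851 − (0.23017)² = 0.18553.

0.186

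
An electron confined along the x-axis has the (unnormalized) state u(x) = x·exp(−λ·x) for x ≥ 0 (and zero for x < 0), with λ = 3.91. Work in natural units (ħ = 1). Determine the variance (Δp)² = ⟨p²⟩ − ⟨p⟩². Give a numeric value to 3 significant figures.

15.3

Compute ⟨p⟩ and ⟨p²⟩ separately; (Δp)² = ⟨p²⟩ − ⟨p⟩².
Differentiate x·exp(−λ·x) with the product rule; every integrand then reduces to terms xʲ·e^(−2λx) on [0, ∞), with ∫₀^∞ xʲ·e^(−2λx) dx = j!/(2λ)^(j+1).
Normalization: ∫|u|² dx = 0.0041822.
⟨p⟩ = 0.0000 and ⟨p²⟩ = 15.288.
(Δp)² = 15.288 − (0.0000)² = 15.288.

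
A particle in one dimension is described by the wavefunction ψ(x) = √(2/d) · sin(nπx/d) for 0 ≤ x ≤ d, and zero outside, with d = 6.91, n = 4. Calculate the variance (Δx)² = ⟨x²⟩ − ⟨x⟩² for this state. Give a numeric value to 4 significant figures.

3.828

Compute ⟨x⟩ and ⟨x²⟩ separately, then (Δx)² = ⟨x²⟩ − ⟨x⟩².
With sin²θ = (1 − cos2θ)/2 on 0 ≤ x ≤ d: ∫sin²(nπx/d) dx = d/2, ∫x·sin²(nπx/d) dx = d²/4, ∫x²·sin²(nπx/d) dx = d³·(1/6 − 1/(4n²π²)); higher powers xᵏ the same way, integrating xᵏ·cos(2nπx/d) by parts.
⟨x⟩ = 3.4550 and ⟨x²⟩ = 15.765.
(Δx)² = 15.765 − (3.4550)² = 3.8278.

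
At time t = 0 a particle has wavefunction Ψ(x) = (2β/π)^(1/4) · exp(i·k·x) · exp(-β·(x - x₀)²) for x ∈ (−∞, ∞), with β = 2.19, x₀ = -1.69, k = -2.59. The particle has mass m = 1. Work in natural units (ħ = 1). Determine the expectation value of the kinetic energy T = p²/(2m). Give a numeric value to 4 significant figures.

4.449

T = −(ħ²/2m) d²/dx², so ⟨T⟩ = −(ħ²/2m) ∫ Ψ*·Ψ'' dx; with m = 1.
Gaussian moments (u = x − x₀): ∫u^(2j)·e^(−2βu²) du = (2j−1)!!/(4β)^j · √(π/(2β)), odd powers integrate to 0; here √(π/(2β)) = 0.84691. Derivatives: Ψ′ = (ik − 2βu)·Ψ, Ψ″ = ((ik − 2βu)² − 2β)·Ψ; the odd-in-u pieces drop out.
⟨T⟩ = 4.4491.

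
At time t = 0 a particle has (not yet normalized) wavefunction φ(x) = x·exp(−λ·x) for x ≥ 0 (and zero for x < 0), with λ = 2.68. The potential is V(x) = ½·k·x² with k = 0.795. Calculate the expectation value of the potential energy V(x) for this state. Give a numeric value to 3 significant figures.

0.166

⟨V⟩ = ∫ V(x)·|φ|² dx / ∫|φ|² dx.
Every integrand reduces to terms xʲ·e^(−2λx) on [0, ∞); use ∫₀^∞ xʲ·e^(−2λx) dx = j!/(2λ)^(j+1).
State is unnormalized: ∫|φ|² dx = 0.012988, and ∫φ*·V(x)·φ dx = 0.0021564, so ⟨V⟩ = 0.0021564 / 0.012988.
⟨V⟩ = 0.16603.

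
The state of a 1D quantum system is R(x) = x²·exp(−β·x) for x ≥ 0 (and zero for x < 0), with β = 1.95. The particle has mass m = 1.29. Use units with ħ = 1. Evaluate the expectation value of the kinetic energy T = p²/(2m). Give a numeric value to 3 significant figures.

T = −(ħ²/2m) d²/dx², so ⟨T⟩ = −(ħ²/2m) ∫ R*·R'' dx / ∫|R|² dx; with m = 1.29.
Differentiate x²·exp(−β·x) with the product rule; every integrand then reduces to terms xʲ·e^(−2βx) on [0, ∞), with ∫₀^∞ xʲ·e^(−2βx) dx = j!/(2β)^(j+1).
State is unnormalized: ∫|R|² dx = 0.026600, and ∫R*·(−ħ²/2m · R'') dx = 0.013068, so ⟨T⟩ = 0.013068 / 0.026600.
⟨T⟩ = 0.49128.

0.491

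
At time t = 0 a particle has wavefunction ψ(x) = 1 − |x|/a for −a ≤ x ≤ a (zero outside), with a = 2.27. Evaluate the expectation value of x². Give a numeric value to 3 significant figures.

0.515

⟨x²⟩ = ∫ x²·|ψ|² dx / ∫|ψ|² dx (integrals over the domain).
ψ is even, so ∫ over [−a, a] = 2∫₀ᵃ with ψ = 1 − x/a there: ∫₀ᵃ (1 − x/a)² dx = a/3, ∫₀ᵃ x²(1 − x/a)² dx = a³/30, ∫₀ᵃ x⁴(1 − x/a)² dx = a⁵/105.
State is unnormalized: ∫|ψ|² dx = 1.5133, and ∫ψ*·x²·ψ dx = 0.77981, so ⟨x²⟩ = 0.77981 / 1.5133.
⟨x²⟩ = 0.51529.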